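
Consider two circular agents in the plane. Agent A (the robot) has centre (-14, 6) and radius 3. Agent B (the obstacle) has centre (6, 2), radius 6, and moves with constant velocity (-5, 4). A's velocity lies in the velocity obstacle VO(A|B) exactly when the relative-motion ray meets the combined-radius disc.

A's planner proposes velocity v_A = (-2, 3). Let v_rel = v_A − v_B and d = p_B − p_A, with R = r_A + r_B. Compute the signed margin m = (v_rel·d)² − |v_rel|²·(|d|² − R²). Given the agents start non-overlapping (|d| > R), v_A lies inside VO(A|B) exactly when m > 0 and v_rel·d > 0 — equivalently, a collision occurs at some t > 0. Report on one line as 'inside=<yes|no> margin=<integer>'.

d = (20, -4),  |d|² = 416;  R = 3+6 = 9,  c = 416−9² = 335
v_rel = (3, -1),  |v_rel|² = 10;  v_rel·d = (3)·(20) + (-1)·(-4) = 64
10·t² − 128·t + 335 = 0  ⇒  m = 64² − 10·335 = 746
m = 746 > 0,  v_rel·d = 64 > 0  ⇒  inside

inside=yes margin=746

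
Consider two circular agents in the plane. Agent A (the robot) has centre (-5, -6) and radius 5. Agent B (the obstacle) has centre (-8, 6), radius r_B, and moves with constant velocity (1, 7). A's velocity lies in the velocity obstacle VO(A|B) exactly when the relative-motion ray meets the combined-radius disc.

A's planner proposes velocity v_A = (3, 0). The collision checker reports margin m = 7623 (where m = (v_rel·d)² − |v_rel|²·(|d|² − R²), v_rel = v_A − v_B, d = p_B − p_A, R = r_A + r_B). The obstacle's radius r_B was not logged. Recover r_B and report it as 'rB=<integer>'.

m = 7623
d = (-3, 12);  v_rel = (2, -7),  |v_rel|² = 53
v_rel×d = (2)·(12) − (-7)·(-3) = 3
since m = R²·53 − 3²:  R² = (9 + 7623) / 53 = 144
R = √144 = 12  ⇒  r_B = 12 − 5 = 7

rB=7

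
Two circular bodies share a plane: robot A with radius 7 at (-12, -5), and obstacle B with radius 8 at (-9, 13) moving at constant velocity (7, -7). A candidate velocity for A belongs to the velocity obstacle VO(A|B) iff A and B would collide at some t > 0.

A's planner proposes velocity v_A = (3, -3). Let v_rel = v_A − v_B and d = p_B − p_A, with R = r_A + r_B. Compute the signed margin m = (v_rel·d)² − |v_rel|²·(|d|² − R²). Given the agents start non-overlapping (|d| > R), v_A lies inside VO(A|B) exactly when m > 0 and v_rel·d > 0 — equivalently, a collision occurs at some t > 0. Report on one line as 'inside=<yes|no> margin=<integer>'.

d = (3, 18),  |d|² = 333;  R = 7+8 = 15,  c = 333−15² = 108
v_rel = (-4, 4),  |v_rel|² = 32;  v_rel·d = (-4)·(3) + (4)·(18) = 60
32·t² − 120·t + 108 = 0  ⇒  m = 60² − 32·108 = 144
m = 144 > 0,  v_rel·d = 60 > 0  ⇒  inside

inside=yes margin=144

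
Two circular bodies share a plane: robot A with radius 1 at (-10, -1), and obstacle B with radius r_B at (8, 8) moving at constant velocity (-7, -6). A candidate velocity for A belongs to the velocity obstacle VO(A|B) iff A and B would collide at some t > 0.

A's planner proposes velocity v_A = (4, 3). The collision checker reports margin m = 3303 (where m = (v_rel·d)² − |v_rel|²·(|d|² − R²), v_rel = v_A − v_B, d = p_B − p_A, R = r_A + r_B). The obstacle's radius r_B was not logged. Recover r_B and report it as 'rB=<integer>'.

m = 3303
d = (18, 9);  v_rel = (11, 9),  |v_rel|² = 202
v_rel×d = (11)·(9) − (9)·(18) = -63
since m = R²·202 − (-63)²:  R² = (3969 + 3303) / 202 = 36
R = √36 = 6  ⇒  r_B = 6 − 1 = 5

rB=5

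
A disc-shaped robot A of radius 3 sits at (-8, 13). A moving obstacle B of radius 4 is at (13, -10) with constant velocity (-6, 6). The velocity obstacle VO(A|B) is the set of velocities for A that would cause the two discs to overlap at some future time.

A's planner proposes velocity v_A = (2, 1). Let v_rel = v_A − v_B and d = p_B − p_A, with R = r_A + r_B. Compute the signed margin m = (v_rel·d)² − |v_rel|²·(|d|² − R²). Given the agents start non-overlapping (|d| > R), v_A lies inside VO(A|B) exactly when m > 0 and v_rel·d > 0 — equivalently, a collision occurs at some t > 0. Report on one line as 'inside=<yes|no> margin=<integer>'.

d = (21, -23),  |d|² = 970;  R = 3+4 = 7,  c = 970−7² = 921
v_rel = (8, -5),  |v_rel|² = 89;  v_rel·d = (8)·(21) + (-5)·(-23) = 283
89·t² − 566·t + 921 = 0  ⇒  m = 283² − 89·921 = -1880
m = -1880 < 0,  v_rel·d = 283 > 0  ⇒  outside

inside=no margin=-1880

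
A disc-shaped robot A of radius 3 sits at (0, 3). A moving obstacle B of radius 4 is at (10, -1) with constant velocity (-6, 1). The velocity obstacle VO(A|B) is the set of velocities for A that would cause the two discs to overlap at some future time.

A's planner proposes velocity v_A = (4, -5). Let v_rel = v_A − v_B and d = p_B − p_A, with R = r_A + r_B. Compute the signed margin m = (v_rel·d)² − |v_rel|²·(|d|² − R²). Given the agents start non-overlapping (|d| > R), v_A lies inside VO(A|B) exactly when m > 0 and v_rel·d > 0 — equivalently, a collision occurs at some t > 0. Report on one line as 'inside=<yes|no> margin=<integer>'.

d = (10, -4),  |d|² = 116;  R = 3+4 = 7,  c = 116−7² = 67
v_rel = (10, -6),  |v_rel|² = 136;  v_rel·d = (10)·(10) + (-6)·(-4) = 124
136·t² − 248·t + 67 = 0  ⇒  m = 124² − 136·67 = 6264
m = 6264 > 0,  v_rel·d = 124 > 0  ⇒  inside

inside=yes margin=6264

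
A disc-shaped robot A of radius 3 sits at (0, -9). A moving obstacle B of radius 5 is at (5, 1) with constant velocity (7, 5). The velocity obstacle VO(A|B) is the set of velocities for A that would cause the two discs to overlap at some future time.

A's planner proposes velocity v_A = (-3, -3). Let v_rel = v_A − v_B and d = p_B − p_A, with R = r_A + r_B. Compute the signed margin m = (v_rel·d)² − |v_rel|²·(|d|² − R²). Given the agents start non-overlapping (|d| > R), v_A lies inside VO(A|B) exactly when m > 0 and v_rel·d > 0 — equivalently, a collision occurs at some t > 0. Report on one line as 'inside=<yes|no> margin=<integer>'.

d = (5, 10),  |d|² = 125;  R = 3+5 = 8,  c = 125−8² = 61
v_rel = (-10, -8),  |v_rel|² = 164;  v_rel·d = (-10)·(5) + (-8)·(10) = -130
164·t² + 260·t + 61 = 0  ⇒  m = (-130)² − 164·61 = 6896
m = 6896 > 0,  v_rel·d = -130 < 0  ⇒  outside

inside=no margin=6896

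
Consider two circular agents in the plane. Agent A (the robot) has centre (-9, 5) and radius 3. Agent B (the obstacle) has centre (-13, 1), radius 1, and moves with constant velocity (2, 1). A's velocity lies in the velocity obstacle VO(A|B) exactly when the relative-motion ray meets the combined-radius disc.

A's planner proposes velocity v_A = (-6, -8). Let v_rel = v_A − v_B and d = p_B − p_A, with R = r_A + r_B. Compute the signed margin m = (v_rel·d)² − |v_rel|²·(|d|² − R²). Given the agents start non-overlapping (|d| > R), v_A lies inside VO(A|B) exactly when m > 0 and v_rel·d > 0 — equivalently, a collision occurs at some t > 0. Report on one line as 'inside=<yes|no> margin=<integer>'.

d = (-4, -4),  |d|² = 32;  R = 3+1 = 4,  c = 32−4² = 16
v_rel = (-8, -9),  |v_rel|² = 145;  v_rel·d = (-8)·(-4) + (-9)·(-4) = 68
145·t² − 136·t + 16 = 0  ⇒  m = 68² − 145·16 = 2304
m = 2304 > 0,  v_rel·d = 68 > 0  ⇒  inside

inside=yes margin=2304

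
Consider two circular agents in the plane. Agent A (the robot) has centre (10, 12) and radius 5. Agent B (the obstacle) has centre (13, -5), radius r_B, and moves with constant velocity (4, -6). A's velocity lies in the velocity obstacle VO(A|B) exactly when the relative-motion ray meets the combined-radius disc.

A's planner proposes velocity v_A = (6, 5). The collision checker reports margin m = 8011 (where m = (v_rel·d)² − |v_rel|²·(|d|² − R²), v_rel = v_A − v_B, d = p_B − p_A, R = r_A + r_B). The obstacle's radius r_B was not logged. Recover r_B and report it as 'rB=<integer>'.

m = 8011
d = (3, -17);  v_rel = (2, 11),  |v_rel|² = 125
v_rel×d = (2)·(-17) − (11)·(3) = -67
since m = R²·125 − (-67)²:  R² = (4489 + 8011) / 125 = 100
R = √100 = 10  ⇒  r_B = 10 − 5 = 5

rB=5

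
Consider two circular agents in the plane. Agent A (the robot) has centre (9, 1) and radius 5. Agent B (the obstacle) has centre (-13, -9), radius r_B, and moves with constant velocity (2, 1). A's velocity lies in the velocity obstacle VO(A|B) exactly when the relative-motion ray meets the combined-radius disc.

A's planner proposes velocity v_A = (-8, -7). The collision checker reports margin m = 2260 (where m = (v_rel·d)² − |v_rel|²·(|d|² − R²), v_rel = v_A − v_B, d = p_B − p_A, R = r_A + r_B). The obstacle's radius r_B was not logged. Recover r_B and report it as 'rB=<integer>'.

m = 2260
d = (-22, -10);  v_rel = (-10, -8),  |v_rel|² = 164
v_rel×d = (-10)·(-10) − (-8)·(-22) = -76
since m = R²·164 − (-76)²:  R² = (5776 + 2260) / 164 = 49
R = √49 = 7  ⇒  r_B = 7 − 5 = 2

rB=2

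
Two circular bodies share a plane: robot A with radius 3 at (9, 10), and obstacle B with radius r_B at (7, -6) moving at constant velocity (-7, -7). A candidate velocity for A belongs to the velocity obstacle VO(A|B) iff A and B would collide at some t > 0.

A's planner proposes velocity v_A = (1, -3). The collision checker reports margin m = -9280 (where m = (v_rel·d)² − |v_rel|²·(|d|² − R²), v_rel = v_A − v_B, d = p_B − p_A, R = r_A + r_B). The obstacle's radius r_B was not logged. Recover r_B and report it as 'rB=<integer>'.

m = -9280
d = (-2, -16);  v_rel = (8, 4),  |v_rel|² = 80
v_rel×d = (8)·(-16) − (4)·(-2) = -120
since m = R²·80 − (-120)²:  R² = (14400 + -9280) / 80 = 64
R = √64 = 8  ⇒  r_B = 8 − 3 = 5

rB=5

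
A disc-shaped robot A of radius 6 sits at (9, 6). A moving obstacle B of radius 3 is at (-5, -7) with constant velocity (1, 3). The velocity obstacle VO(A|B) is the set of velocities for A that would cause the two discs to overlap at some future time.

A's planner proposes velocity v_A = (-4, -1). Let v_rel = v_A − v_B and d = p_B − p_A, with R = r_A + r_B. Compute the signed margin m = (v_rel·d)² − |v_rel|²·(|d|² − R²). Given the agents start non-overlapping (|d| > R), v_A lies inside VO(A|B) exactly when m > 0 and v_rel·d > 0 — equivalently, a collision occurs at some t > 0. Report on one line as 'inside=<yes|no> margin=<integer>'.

d = (-14, -13),  |d|² = 365;  R = 6+3 = 9,  c = 365−9² = 284
v_rel = (-5, -4),  |v_rel|² = 41;  v_rel·d = (-5)·(-14) + (-4)·(-13) = 122
41·t² − 244·t + 284 = 0  ⇒  m = 122² − 41·284 = 3240
m = 3240 > 0,  v_rel·d = 122 > 0  ⇒  inside

inside=yes margin=3240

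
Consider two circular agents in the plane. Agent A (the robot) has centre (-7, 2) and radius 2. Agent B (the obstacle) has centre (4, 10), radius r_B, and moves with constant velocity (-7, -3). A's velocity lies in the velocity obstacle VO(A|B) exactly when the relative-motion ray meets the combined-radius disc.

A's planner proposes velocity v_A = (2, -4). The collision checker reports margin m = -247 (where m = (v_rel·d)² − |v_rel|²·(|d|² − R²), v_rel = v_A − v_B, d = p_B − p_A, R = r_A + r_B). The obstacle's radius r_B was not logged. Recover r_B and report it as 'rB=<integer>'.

m = -247
d = (11, 8);  v_rel = (9, -1),  |v_rel|² = 82
v_rel×d = (9)·(8) − (-1)·(11) = 83
since m = R²·82 − 83²:  R² = (6889 + -247) / 82 = 81
R = √81 = 9  ⇒  r_B = 9 − 2 = 7

rB=7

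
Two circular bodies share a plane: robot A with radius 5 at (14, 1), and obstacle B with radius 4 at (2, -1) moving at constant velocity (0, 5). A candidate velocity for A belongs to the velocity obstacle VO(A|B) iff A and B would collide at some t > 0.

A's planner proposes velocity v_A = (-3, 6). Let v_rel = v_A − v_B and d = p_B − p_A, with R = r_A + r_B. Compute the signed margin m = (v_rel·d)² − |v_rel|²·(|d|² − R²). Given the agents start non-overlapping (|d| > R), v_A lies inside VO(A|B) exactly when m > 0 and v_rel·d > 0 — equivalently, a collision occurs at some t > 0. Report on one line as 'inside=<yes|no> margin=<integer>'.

d = (-12, -2),  |d|² = 148;  R = 5+4 = 9,  c = 148−9² = 67
v_rel = (-3, 1),  |v_rel|² = 10;  v_rel·d = (-3)·(-12) + (1)·(-2) = 34
10·t² − 68·t + 67 = 0  ⇒  m = 34² − 10·67 = 486
m = 486 > 0,  v_rel·d = 34 > 0  ⇒  inside

inside=yes margin=486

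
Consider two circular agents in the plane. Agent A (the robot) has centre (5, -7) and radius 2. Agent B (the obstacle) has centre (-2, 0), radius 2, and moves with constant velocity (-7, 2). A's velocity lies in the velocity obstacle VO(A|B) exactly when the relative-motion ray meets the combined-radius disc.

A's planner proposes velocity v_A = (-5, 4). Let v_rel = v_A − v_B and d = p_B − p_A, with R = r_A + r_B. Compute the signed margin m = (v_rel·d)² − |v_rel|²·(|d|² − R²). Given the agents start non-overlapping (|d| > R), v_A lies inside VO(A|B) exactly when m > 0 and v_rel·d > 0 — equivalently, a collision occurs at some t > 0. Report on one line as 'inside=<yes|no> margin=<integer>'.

d = (-7, 7),  |d|² = 98;  R = 2+2 = 4,  c = 98−4² = 82
v_rel = (2, 2),  |v_rel|² = 8;  v_rel·d = (2)·(-7) + (2)·(7) = 0
8·t² − 0·t + 82 = 0  ⇒  m = 0² − 8·82 = -656
m = -656 < 0,  v_rel·d = 0 = 0  ⇒  outside

inside=no margin=-656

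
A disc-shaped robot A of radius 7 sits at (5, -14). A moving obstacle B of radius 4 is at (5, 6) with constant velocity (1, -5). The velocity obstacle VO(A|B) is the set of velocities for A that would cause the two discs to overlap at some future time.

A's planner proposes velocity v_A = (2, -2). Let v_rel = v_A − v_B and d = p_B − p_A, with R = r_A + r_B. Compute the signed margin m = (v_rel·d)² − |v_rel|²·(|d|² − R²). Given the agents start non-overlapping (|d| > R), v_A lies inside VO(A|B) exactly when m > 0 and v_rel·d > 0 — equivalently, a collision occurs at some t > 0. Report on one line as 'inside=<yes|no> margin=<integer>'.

d = (0, 20),  |d|² = 400;  R = 7+4 = 11,  c = 400−11² = 279
v_rel = (1, 3),  |v_rel|² = 10;  v_rel·d = (1)·(0) + (3)·(20) = 60
10·t² − 120·t + 279 = 0  ⇒  m = 60² − 10·279 = 810
m = 810 > 0,  v_rel·d = 60 > 0  ⇒  inside

inside=yes margin=810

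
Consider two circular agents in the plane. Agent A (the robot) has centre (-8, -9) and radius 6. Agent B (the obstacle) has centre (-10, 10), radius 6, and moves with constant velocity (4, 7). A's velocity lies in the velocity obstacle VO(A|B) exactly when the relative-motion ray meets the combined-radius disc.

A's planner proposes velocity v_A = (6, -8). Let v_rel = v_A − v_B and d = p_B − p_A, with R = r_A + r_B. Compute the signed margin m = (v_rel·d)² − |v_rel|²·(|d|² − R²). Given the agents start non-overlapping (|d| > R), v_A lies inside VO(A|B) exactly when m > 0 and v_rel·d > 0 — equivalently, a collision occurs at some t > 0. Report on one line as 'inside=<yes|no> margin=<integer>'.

d = (-2, 19),  |d|² = 365;  R = 6+6 = 12,  c = 365−12² = 221
v_rel = (2, -15),  |v_rel|² = 229;  v_rel·d = (2)·(-2) + (-15)·(19) = -289
229·t² + 578·t + 221 = 0  ⇒  m = (-289)² − 229·221 = 32912
m = 32912 > 0,  v_rel·d = -289 < 0  ⇒  outside

inside=no margin=32912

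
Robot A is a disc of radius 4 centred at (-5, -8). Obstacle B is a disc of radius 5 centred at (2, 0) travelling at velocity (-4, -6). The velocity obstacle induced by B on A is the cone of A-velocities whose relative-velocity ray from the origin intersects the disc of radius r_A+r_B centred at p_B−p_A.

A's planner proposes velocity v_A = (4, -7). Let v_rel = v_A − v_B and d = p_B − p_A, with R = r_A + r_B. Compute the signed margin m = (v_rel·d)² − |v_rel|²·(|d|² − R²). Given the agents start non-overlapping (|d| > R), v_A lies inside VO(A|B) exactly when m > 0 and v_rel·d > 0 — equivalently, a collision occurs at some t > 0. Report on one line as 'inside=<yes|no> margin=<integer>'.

d = (7, 8),  |d|² = 113;  R = 4+5 = 9,  c = 113−9² = 32
v_rel = (8, -1),  |v_rel|² = 65;  v_rel·d = (8)·(7) + (-1)·(8) = 48
65·t² − 96·t + 32 = 0  ⇒  m = 48² − 65·32 = 224
m = 224 > 0,  v_rel·d = 48 > 0  ⇒  inside

inside=yes margin=224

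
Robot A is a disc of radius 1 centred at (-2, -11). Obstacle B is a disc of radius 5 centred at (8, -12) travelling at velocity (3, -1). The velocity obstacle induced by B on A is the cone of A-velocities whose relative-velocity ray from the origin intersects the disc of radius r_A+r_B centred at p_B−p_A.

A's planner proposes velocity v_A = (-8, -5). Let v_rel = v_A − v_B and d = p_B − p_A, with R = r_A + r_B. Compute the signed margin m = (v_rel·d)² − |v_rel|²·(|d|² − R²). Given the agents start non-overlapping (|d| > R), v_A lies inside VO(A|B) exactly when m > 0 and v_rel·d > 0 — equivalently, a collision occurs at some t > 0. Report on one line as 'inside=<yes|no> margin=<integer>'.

d = (10, -1),  |d|² = 101;  R = 1+5 = 6,  c = 101−6² = 65
v_rel = (-11, -4),  |v_rel|² = 137;  v_rel·d = (-11)·(10) + (-4)·(-1) = -106
137·t² + 212·t + 65 = 0  ⇒  m = (-106)² − 137·65 = 2331
m = 2331 > 0,  v_rel·d = -106 < 0  ⇒  outside

inside=no margin=2331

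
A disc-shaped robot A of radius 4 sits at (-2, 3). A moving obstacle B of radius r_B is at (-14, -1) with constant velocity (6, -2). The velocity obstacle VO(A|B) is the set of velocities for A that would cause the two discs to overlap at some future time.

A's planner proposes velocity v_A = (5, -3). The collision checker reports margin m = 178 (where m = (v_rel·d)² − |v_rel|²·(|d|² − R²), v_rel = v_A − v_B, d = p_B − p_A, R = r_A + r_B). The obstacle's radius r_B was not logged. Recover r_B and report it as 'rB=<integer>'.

m = 178
d = (-12, -4);  v_rel = (-1, -1),  |v_rel|² = 2
v_rel×d = (-1)·(-4) − (-1)·(-12) = -8
since m = R²·2 − (-8)²:  R² = (64 + 178) / 2 = 121
R = √121 = 11  ⇒  r_B = 11 − 4 = 7

rB=7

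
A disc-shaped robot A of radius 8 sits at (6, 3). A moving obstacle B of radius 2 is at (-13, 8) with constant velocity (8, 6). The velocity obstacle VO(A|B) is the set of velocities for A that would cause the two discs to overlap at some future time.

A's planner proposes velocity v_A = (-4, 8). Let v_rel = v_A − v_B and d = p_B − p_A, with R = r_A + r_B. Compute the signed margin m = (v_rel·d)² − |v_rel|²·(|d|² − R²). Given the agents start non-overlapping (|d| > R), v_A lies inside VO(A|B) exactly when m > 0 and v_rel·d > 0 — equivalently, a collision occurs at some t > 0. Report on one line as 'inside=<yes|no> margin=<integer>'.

d = (-19, 5),  |d|² = 386;  R = 8+2 = 10,  c = 386−10² = 286
v_rel = (-12, 2),  |v_rel|² = 148;  v_rel·d = (-12)·(-19) + (2)·(5) = 238
148·t² − 476·t + 286 = 0  ⇒  m = 238² − 148·286 = 14316
m = 14316 > 0,  v_rel·d = 238 > 0  ⇒  inside

inside=yes margin=14316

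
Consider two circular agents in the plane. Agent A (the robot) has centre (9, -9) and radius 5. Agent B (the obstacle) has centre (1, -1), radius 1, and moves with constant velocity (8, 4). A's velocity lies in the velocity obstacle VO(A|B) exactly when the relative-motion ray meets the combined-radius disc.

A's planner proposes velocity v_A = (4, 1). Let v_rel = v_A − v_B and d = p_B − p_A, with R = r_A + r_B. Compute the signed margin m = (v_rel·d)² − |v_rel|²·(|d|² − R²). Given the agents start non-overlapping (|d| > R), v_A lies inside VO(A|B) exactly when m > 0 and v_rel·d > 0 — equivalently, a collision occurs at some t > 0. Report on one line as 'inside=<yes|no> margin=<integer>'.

d = (-8, 8),  |d|² = 128;  R = 5+1 = 6,  c = 128−6² = 92
v_rel = (-4, -3),  |v_rel|² = 25;  v_rel·d = (-4)·(-8) + (-3)·(8) = 8
25·t² − 16·t + 92 = 0  ⇒  m = 8² − 25·92 = -2236
m = -2236 < 0,  v_rel·d = 8 > 0  ⇒  outside

inside=no margin=-2236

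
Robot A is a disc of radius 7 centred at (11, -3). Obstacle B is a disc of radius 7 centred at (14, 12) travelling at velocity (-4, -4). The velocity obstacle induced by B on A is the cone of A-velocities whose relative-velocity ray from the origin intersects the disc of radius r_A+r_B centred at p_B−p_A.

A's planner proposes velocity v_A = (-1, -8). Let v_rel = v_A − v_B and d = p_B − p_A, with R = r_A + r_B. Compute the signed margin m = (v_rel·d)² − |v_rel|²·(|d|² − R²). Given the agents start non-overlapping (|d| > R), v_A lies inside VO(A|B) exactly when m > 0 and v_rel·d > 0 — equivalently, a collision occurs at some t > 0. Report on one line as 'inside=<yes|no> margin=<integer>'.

d = (3, 15),  |d|² = 234;  R = 7+7 = 14,  c = 234−14² = 38
v_rel = (3, -4),  |v_rel|² = 25;  v_rel·d = (3)·(3) + (-4)·(15) = -51
25·t² + 102·t + 38 = 0  ⇒  m = (-51)² − 25·38 = 1651
m = 1651 > 0,  v_rel·d = -51 < 0  ⇒  outside

inside=no margin=1651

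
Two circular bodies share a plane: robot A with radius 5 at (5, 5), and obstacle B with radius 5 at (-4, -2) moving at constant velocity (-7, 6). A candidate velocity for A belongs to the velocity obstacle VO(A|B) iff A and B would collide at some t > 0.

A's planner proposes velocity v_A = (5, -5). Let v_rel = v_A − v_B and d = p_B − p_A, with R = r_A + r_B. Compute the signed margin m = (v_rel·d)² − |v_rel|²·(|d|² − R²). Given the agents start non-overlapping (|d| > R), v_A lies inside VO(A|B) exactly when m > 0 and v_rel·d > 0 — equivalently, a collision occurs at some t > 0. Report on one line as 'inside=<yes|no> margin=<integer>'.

d = (-9, -7),  |d|² = 130;  R = 5+5 = 10,  c = 130−10² = 30
v_rel = (12, -11),  |v_rel|² = 265;  v_rel·d = (12)·(-9) + (-11)·(-7) = -31
265·t² + 62·t + 30 = 0  ⇒  m = (-31)² − 265·30 = -6989
m = -6989 < 0,  v_rel·d = -31 < 0  ⇒  outside

inside=no margin=-6989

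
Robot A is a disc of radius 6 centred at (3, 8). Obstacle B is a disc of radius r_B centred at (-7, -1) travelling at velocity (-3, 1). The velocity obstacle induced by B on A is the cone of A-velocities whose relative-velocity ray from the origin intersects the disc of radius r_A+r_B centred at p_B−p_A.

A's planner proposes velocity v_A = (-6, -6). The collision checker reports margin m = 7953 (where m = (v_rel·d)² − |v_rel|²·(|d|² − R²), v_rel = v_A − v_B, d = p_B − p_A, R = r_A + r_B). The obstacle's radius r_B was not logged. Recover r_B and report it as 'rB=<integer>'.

m = 7953
d = (-10, -9);  v_rel = (-3, -7),  |v_rel|² = 58
v_rel×d = (-3)·(-9) − (-7)·(-10) = -43
since m = R²·58 − (-43)²:  R² = (1849 + 7953) / 58 = 169
R = √169 = 13  ⇒  r_B = 13 − 6 = 7

rB=7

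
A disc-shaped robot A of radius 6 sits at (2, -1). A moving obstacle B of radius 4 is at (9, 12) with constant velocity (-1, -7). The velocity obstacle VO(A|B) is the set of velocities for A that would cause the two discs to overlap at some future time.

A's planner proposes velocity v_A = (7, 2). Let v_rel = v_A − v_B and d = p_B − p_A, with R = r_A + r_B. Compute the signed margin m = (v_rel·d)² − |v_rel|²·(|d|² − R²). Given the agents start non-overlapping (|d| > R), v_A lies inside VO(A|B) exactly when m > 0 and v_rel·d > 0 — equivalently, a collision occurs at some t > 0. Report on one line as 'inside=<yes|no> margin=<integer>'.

d = (7, 13),  |d|² = 218;  R = 6+4 = 10,  c = 218−10² = 118
v_rel = (8, 9),  |v_rel|² = 145;  v_rel·d = (8)·(7) + (9)·(13) = 173
145·t² − 346·t + 118 = 0  ⇒  m = 173² − 145·118 = 12819
m = 12819 > 0,  v_rel·d = 173 > 0  ⇒  inside

inside=yes margin=12819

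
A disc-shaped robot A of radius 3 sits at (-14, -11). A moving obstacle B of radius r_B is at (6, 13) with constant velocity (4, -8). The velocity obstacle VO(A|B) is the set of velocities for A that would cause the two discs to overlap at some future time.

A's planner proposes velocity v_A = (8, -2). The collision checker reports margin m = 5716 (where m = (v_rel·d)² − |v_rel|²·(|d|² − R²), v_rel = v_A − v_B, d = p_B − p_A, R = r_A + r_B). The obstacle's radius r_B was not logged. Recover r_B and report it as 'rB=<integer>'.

m = 5716
d = (20, 24);  v_rel = (4, 6),  |v_rel|² = 52
v_rel×d = (4)·(24) − (6)·(20) = -24
since m = R²·52 − (-24)²:  R² = (576 + 5716) / 52 = 121
R = √121 = 11  ⇒  r_B = 11 − 3 = 8

rB=8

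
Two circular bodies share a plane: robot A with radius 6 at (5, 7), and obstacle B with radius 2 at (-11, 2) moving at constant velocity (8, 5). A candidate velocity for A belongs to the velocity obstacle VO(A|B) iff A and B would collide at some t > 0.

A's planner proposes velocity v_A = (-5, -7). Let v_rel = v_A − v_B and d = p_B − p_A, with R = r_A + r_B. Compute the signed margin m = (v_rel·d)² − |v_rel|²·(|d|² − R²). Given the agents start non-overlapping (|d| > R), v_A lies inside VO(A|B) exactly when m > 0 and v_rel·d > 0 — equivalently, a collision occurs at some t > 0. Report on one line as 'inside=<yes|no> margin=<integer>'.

d = (-16, -5),  |d|² = 281;  R = 6+2 = 8,  c = 281−8² = 217
v_rel = (-13, -12),  |v_rel|² = 313;  v_rel·d = (-13)·(-16) + (-12)·(-5) = 268
313·t² − 536·t + 217 = 0  ⇒  m = 268² − 313·217 = 3903
m = 3903 > 0,  v_rel·d = 268 > 0  ⇒  inside

inside=yes margin=3903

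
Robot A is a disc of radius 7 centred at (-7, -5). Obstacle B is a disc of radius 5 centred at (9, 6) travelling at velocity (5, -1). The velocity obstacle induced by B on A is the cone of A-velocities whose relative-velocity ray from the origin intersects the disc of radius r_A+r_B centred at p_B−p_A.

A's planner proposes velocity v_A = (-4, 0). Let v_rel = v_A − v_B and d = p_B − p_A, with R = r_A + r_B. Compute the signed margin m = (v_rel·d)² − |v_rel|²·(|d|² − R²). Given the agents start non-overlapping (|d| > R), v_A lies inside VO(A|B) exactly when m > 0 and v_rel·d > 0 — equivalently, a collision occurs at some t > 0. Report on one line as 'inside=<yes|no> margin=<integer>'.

d = (16, 11),  |d|² = 377;  R = 7+5 = 12,  c = 377−12² = 233
v_rel = (-9, 1),  |v_rel|² = 82;  v_rel·d = (-9)·(16) + (1)·(11) = -133
82·t² + 266·t + 233 = 0  ⇒  m = (-133)² − 82·233 = -1417
m = -1417 < 0,  v_rel·d = -133 < 0  ⇒  outside

inside=no margin=-1417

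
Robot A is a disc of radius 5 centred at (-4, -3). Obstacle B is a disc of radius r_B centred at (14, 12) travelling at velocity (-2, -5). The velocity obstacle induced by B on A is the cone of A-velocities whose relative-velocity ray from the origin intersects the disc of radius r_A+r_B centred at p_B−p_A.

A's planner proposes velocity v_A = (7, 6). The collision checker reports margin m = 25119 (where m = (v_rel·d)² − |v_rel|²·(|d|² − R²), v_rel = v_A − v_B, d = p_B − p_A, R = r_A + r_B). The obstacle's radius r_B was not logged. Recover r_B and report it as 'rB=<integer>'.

m = 25119
d = (18, 15);  v_rel = (9, 11),  |v_rel|² = 202
v_rel×d = (9)·(15) − (11)·(18) = -63
since m = R²·202 − (-63)²:  R² = (3969 + 25119) / 202 = 144
R = √144 = 12  ⇒  r_B = 12 − 5 = 7

rB=7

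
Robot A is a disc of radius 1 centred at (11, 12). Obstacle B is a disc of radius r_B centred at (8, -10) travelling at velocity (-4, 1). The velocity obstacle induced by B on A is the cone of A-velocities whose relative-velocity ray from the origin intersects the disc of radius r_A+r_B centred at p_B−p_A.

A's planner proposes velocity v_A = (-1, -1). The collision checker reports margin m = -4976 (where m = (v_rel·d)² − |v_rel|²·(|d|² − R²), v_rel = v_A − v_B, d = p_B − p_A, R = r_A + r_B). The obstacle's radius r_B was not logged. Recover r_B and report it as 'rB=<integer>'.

m = -4976
d = (-3, -22);  v_rel = (3, -2),  |v_rel|² = 13
v_rel×d = (3)·(-22) − (-2)·(-3) = -72
since m = R²·13 − (-72)²:  R² = (5184 + -4976) / 13 = 16
R = √16 = 4  ⇒  r_B = 4 − 1 = 3

rB=3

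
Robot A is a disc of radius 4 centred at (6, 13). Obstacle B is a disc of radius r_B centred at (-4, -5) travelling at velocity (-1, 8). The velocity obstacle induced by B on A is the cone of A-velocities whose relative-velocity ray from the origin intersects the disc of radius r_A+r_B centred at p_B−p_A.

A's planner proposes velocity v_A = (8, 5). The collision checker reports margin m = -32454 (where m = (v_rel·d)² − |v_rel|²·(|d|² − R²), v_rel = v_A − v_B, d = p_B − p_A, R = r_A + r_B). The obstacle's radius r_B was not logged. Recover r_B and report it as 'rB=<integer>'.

m = -32454
d = (-10, -18);  v_rel = (9, -3),  |v_rel|² = 90
v_rel×d = (9)·(-18) − (-3)·(-10) = -192
since m = R²·90 − (-192)²:  R² = (36864 + -32454) / 90 = 49
R = √49 = 7  ⇒  r_B = 7 − 4 = 3

rB=3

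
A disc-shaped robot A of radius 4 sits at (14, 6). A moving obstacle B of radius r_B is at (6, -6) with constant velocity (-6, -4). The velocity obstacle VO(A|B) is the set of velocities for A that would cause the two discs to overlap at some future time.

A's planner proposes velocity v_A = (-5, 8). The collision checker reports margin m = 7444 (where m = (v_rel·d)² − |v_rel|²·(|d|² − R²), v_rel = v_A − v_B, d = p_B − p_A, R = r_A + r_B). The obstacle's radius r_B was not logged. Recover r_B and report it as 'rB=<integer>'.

m = 7444
d = (-8, -12);  v_rel = (1, 12),  |v_rel|² = 145
v_rel×d = (1)·(-12) − (12)·(-8) = 84
since m = R²·145 − 84²:  R² = (7056 + 7444) / 145 = 100
R = √100 = 10  ⇒  r_B = 10 − 4 = 6

rB=6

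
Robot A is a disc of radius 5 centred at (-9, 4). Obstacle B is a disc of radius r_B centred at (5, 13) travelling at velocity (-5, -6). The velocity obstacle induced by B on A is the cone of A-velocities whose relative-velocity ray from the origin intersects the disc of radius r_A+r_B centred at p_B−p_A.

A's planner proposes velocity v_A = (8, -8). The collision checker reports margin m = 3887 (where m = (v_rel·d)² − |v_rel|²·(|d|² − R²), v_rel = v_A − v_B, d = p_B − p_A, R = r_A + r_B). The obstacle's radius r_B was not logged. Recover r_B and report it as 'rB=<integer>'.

m = 3887
d = (14, 9);  v_rel = (13, -2),  |v_rel|² = 173
v_rel×d = (13)·(9) − (-2)·(14) = 145
since m = R²·173 − 145²:  R² = (21025 + 3887) / 173 = 144
R = √144 = 12  ⇒  r_B = 12 − 5 = 7

rB=7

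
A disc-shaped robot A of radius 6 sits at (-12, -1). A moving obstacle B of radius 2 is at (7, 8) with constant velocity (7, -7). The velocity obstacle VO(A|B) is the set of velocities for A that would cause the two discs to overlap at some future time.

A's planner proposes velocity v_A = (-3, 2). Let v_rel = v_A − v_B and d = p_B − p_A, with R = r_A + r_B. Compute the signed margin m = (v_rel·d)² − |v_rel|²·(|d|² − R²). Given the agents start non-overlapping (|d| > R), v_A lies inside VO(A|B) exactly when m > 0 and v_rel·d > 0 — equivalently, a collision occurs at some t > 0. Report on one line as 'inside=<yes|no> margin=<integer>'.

d = (19, 9),  |d|² = 442;  R = 6+2 = 8,  c = 442−8² = 378
v_rel = (-10, 9),  |v_rel|² = 181;  v_rel·d = (-10)·(19) + (9)·(9) = -109
181·t² + 218·t + 378 = 0  ⇒  m = (-109)² − 181·378 = -56537
m = -56537 < 0,  v_rel·d = -109 < 0  ⇒  outside

inside=no margin=-56537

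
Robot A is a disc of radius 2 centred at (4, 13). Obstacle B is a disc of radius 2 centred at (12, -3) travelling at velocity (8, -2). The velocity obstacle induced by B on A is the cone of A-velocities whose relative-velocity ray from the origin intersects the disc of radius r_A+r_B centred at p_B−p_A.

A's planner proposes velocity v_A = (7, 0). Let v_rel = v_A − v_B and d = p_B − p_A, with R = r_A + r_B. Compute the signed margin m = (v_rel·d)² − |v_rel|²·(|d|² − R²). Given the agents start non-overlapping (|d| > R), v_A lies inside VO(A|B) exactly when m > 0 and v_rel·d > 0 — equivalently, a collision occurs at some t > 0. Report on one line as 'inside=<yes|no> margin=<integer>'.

d = (8, -16),  |d|² = 320;  R = 2+2 = 4,  c = 320−4² = 304
v_rel = (-1, 2),  |v_rel|² = 5;  v_rel·d = (-1)·(8) + (2)·(-16) = -40
5·t² + 80·t + 304 = 0  ⇒  m = (-40)² − 5·304 = 80
m = 80 > 0,  v_rel·d = -40 < 0  ⇒  outside

inside=no margin=80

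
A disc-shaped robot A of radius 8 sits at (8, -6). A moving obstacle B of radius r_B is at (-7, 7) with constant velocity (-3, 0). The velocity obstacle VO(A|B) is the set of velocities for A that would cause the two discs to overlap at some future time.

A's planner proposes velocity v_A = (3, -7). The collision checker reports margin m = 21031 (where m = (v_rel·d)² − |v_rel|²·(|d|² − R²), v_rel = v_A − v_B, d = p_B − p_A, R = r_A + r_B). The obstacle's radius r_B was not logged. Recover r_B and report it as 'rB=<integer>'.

m = 21031
d = (-15, 13);  v_rel = (6, -7),  |v_rel|² = 85
v_rel×d = (6)·(13) − (-7)·(-15) = -27
since m = R²·85 − (-27)²:  R² = (729 + 21031) / 85 = 256
R = √256 = 16  ⇒  r_B = 16 − 8 = 8

rB=8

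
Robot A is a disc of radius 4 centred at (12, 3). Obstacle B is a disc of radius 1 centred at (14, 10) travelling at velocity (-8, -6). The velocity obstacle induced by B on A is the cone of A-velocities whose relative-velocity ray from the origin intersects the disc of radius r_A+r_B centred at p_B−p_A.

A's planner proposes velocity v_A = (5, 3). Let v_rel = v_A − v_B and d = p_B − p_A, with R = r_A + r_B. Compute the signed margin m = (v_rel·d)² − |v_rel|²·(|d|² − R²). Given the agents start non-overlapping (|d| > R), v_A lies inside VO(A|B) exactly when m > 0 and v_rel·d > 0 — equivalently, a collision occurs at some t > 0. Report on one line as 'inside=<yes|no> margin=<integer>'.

d = (2, 7),  |d|² = 53;  R = 4+1 = 5,  c = 53−5² = 28
v_rel = (13, 9),  |v_rel|² = 250;  v_rel·d = (13)·(2) + (9)·(7) = 89
250·t² − 178·t + 28 = 0  ⇒  m = 89² − 250·28 = 921
m = 921 > 0,  v_rel·d = 89 > 0  ⇒  inside

inside=yes margin=921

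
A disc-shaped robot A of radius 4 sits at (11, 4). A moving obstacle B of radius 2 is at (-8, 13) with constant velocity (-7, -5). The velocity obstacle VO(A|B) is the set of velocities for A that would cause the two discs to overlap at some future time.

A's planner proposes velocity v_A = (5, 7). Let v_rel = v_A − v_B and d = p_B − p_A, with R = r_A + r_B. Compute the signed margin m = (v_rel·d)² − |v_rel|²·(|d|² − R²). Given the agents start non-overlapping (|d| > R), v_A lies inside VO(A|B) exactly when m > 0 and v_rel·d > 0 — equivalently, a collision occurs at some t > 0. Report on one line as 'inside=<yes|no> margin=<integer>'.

d = (-19, 9),  |d|² = 442;  R = 4+2 = 6,  c = 442−6² = 406
v_rel = (12, 12),  |v_rel|² = 288;  v_rel·d = (12)·(-19) + (12)·(9) = -120
288·t² + 240·t + 406 = 0  ⇒  m = (-120)² − 288·406 = -102528
m = -102528 < 0,  v_rel·d = -120 < 0  ⇒  outside

inside=no margin=-102528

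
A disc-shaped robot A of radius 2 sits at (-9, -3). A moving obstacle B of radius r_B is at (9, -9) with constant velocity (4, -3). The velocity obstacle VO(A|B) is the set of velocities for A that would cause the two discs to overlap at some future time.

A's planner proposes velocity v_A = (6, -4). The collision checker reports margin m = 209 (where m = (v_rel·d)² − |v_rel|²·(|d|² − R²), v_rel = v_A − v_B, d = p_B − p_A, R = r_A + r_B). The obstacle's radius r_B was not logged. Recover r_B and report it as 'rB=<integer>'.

m = 209
d = (18, -6);  v_rel = (2, -1),  |v_rel|² = 5
v_rel×d = (2)·(-6) − (-1)·(18) = 6
since m = R²·5 − 6²:  R² = (36 + 209) / 5 = 49
R = √49 = 7  ⇒  r_B = 7 − 2 = 5

rB=5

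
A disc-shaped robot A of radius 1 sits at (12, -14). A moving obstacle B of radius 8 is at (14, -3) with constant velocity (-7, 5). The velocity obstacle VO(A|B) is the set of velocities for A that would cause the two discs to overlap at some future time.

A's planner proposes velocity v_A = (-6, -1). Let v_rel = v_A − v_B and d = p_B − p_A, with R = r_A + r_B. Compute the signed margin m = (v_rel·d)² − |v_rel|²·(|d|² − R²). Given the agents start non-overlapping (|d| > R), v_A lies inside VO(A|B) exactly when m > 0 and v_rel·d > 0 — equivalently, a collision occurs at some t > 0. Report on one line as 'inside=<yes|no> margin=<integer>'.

d = (2, 11),  |d|² = 125;  R = 1+8 = 9,  c = 125−9² = 44
v_rel = (1, -6),  |v_rel|² = 37;  v_rel·d = (1)·(2) + (-6)·(11) = -64
37·t² + 128·t + 44 = 0  ⇒  m = (-64)² − 37·44 = 2468
m = 2468 > 0,  v_rel·d = -64 < 0  ⇒  outside

inside=no margin=2468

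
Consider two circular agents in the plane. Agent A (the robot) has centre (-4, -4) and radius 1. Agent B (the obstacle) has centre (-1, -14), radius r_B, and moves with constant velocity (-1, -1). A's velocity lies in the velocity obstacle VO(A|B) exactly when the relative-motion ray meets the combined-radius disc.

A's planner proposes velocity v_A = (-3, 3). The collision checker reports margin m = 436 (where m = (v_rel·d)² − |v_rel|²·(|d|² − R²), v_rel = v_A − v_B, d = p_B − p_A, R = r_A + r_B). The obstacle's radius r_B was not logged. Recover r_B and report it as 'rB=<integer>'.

m = 436
d = (3, -10);  v_rel = (-2, 4),  |v_rel|² = 20
v_rel×d = (-2)·(-10) − (4)·(3) = 8
since m = R²·20 − 8²:  R² = (64 + 436) / 20 = 25
R = √25 = 5  ⇒  r_B = 5 − 1 = 4

rB=4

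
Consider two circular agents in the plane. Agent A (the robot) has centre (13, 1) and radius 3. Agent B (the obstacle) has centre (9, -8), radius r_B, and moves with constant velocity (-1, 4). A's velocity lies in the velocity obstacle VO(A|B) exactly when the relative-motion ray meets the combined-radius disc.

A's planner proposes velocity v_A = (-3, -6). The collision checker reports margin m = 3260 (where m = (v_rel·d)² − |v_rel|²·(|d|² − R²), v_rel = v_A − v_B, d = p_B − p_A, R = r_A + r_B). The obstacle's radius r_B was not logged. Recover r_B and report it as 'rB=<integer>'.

m = 3260
d = (-4, -9);  v_rel = (-2, -10),  |v_rel|² = 104
v_rel×d = (-2)·(-9) − (-10)·(-4) = -22
since m = R²·104 − (-22)²:  R² = (484 + 3260) / 104 = 36
R = √36 = 6  ⇒  r_B = 6 − 3 = 3

rB=3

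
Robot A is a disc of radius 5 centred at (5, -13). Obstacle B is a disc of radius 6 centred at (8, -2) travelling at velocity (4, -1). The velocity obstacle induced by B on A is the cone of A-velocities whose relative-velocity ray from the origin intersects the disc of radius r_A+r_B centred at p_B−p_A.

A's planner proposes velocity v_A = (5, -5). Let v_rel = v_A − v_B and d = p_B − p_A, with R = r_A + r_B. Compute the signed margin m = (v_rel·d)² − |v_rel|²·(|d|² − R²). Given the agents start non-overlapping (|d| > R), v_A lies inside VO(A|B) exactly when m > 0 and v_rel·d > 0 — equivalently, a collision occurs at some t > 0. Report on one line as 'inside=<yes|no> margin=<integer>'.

d = (3, 11),  |d|² = 130;  R = 5+6 = 11,  c = 130−11² = 9
v_rel = (1, -4),  |v_rel|² = 17;  v_rel·d = (1)·(3) + (-4)·(11) = -41
17·t² + 82·t + 9 = 0  ⇒  m = (-41)² − 17·9 = 1528
m = 1528 > 0,  v_rel·d = -41 < 0  ⇒  outside

inside=no margin=1528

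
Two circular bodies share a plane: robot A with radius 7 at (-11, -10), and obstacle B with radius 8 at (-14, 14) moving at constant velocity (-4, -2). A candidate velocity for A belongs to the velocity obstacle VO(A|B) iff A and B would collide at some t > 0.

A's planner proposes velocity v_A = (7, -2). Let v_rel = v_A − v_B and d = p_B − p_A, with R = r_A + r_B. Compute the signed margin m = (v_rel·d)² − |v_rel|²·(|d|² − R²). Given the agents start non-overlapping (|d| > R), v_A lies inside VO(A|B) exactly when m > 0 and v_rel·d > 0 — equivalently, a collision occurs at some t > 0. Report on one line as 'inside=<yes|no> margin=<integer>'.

d = (-3, 24),  |d|² = 585;  R = 7+8 = 15,  c = 585−15² = 360
v_rel = (11, 0),  |v_rel|² = 121;  v_rel·d = (11)·(-3) + (0)·(24) = -33
121·t² + 66·t + 360 = 0  ⇒  m = (-33)² − 121·360 = -42471
m = -42471 < 0,  v_rel·d = -33 < 0  ⇒  outside

inside=no margin=-42471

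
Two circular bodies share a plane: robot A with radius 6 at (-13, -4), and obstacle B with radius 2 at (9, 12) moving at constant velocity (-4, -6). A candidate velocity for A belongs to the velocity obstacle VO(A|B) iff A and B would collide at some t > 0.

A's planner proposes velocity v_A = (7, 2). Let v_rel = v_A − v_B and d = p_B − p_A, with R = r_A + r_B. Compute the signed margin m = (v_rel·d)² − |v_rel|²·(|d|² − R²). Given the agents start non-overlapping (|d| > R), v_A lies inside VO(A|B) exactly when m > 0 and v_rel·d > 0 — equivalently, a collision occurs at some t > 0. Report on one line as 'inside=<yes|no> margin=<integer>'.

d = (22, 16),  |d|² = 740;  R = 6+2 = 8,  c = 740−8² = 676
v_rel = (11, 8),  |v_rel|² = 185;  v_rel·d = (11)·(22) + (8)·(16) = 370
185·t² − 740·t + 676 = 0  ⇒  m = 370² − 185·676 = 11840
m = 11840 > 0,  v_rel·d = 370 > 0  ⇒  inside

inside=yes margin=11840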